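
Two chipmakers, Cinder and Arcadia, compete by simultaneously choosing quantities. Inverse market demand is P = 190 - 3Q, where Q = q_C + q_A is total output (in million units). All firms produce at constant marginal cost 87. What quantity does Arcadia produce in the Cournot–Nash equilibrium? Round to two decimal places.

A representative firm's profit is π_i = q_i(190 - 3Q) - 87q_i.
Setting ∂π_i/∂q_i = 0 with rivals' quantities fixed: 103 - 6q_i - 3q_j = 0.
By symmetry each firm produces the same amount; substituting q_j = q_i yields q_i = 103/9.

11.44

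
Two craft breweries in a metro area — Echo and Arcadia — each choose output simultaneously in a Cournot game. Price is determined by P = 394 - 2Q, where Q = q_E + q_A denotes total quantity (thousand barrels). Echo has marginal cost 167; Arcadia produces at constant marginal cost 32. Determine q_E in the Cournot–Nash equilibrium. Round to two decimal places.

15.33

Echo's profit: π_E = (394 - 2Q)q_E - (167q_E). Setting ∂π_E/∂q_E = 0: 227 - 4q_E - 2(q_A) = 0.
Arcadia's first-order condition: 362 - 4q_A - 2(q_E) = 0.
Best responses: q_E = (227 - 2q_A)/4, q_A = (362 - 2q_E)/4.
Solving the pair: q_E = 46/3, q_A = 497/6.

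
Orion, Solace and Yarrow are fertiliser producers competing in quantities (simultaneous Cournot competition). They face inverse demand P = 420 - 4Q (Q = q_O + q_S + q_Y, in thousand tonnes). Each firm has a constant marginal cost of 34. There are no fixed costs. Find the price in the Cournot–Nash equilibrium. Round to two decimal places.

Each firm earns π_i = (420 - 4Q)q_i - 34q_i.
First-order condition (treating rivals' output as given): 386 - 8q_i - 4·Σ_{j≠i} q_j = 0.
By symmetry each firm produces the same amount; substituting Σ_{j≠i} q_j = 2q_i yields q_i = 386/16 = 193/8.
Total output Q = 579/8, so price P = 420 - 4·(579/8) = 261/2.

130.50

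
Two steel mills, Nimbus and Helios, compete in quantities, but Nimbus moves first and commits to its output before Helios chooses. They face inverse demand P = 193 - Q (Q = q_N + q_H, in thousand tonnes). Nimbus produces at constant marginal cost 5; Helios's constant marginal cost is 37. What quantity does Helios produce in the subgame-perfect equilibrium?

The follower Helios best-responds to any q_N: π_H = (193 - Q)q_H - 37q_H.
Setting the follower's marginal profit to zero, 156 - q_N - 2q_H = 0, i.e. q_H = (156 - q_N)/2.
Nimbus substitutes q_H(q_N) into its own profit: π_N = q_N(193 - q_N - (156 - q_N)/2) - 5q_N = (115 - (1/2)q_N)q_N - 5q_N.
The leader's first-order condition 110 - q_N = 0 yields q_N = 110.
Then q_H = (156 - 110)/2 = 23.

23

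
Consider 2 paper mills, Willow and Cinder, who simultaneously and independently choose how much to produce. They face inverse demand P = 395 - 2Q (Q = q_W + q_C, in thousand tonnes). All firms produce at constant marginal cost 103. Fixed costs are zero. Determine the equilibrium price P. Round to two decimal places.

A representative firm's profit is π_i = q_i(395 - 2Q) - 103q_i.
First-order condition (treating rivals' output as given): 292 - 4q_i - 2q_j = 0.
With identical firms every q_j equals q_i, so q_j = q_i and 292 = 6q_i, giving q_i = 146/3.
Total output Q = 292/3, so price P = 395 - 2·(292/3) = 601/3.

200.33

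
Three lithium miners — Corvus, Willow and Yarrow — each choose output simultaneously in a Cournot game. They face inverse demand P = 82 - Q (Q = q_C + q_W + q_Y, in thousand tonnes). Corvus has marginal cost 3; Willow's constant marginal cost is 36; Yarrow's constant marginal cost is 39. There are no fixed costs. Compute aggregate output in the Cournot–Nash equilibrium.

Corvus's profit: π_C = (82 - Q)q_C - (3q_C). Setting ∂π_C/∂q_C = 0: 79 - 2q_C - (q_W + q_Y) = 0.
Willow's profit: π_W = (82 - Q)q_W - (36q_W). Setting ∂π_W/∂q_W = 0: 46 - 2q_W - (q_C + q_Y) = 0.
Yarrow's profit: π_Y = (82 - Q)q_Y - (39q_Y). Setting ∂π_Y/∂q_Y = 0: 43 - 2q_Y - (q_C + q_W) = 0.
Summing all 3 equations gives 168 − 4Q = 0, hence Q = 42.
Back-substituting: q_C = (79 − 42) = 37, q_W = (46 − 42) = 4, q_Y = (43 − 42) = 1.
Total output Q = 37 + 4 + 1 = 42.

42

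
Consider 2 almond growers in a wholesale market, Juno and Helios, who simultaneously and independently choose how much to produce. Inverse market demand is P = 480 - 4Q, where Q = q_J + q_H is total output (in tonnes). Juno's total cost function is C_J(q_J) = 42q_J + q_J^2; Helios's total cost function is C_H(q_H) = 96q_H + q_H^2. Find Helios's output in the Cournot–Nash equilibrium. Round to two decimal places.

Juno's profit: π_J = (480 - 4Q)q_J - (42q_J + q_J²). Setting ∂π_J/∂q_J = 0: 438 - 10q_J - 4(q_H) = 0.
Helios's profit: π_H = (480 - 4Q)q_H - (96q_H + q_H²). Setting ∂π_H/∂q_H = 0: 384 - 10q_H - 4(q_J) = 0.
So q_J = (438 - 4q_H)/10 and q_H = (384 - 4q_J)/10.
Substituting one into the other gives q_J = 237/7 and q_H = 174/7.

24.86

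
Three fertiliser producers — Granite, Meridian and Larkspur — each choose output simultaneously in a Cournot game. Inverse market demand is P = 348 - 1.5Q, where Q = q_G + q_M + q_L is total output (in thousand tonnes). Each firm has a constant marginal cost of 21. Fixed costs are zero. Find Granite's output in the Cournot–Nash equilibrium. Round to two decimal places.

54.50

A representative firm's profit is π_i = q_i(348 - 1.5Q) - 21q_i.
Setting ∂π_i/∂q_i = 0 with rivals' quantities fixed: 327 - 3q_i - (3/2)·Σ_{j≠i} q_j = 0.
With identical firms every q_j equals q_i, so Σ_{j≠i} q_j = 2q_i and 327 = 6q_i, giving q_i = 109/2.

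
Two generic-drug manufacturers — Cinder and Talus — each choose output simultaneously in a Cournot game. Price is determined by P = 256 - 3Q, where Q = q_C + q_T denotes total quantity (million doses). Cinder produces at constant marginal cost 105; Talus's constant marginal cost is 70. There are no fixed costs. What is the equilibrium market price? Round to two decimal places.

143.67

Cinder's profit: π_C = (256 - 3Q)q_C - (105q_C). Setting ∂π_C/∂q_C = 0: 151 - 6q_C - 3(q_T) = 0.
Talus's first-order condition: 186 - 6q_T - 3(q_C) = 0.
Best responses: q_C = (151 - 3q_T)/6, q_T = (186 - 3q_C)/6.
Substituting one into the other gives q_C = 116/9 and q_T = 221/9.
Total output Q = 337/9, so price P = 256 - 3·(337/9) = 431/3.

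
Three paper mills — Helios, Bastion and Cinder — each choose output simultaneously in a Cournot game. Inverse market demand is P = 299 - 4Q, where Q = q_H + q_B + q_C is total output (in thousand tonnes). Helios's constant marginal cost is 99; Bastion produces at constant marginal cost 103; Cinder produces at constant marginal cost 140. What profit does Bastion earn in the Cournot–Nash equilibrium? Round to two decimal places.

Helios's profit: π_H = (299 - 4Q)q_H - (99q_H). Setting ∂π_H/∂q_H = 0: 200 - 8q_H - 4(q_B + q_C) = 0.
Bastion's profit: π_B = (299 - 4Q)q_B - (103q_B). Setting ∂π_B/∂q_B = 0: 196 - 8q_B - 4(q_H + q_C) = 0.
Cinder's first-order condition: 159 - 8q_C - 4(q_H + q_B) = 0.
Summing all 3 equations gives 555 − 16Q = 0, hence Q = 555/16.
Back-substituting: q_H = (200 − 555/4)/4 = 245/16, q_B = (196 − 555/4)/4 = 229/16, q_C = (159 − 555/4)/4 = 81/16.
Price P = 299 - 4·(555/16) = 641/4.
Bastion's profit: (641/4 - 103)·(229/16) = 819.3906.

819.39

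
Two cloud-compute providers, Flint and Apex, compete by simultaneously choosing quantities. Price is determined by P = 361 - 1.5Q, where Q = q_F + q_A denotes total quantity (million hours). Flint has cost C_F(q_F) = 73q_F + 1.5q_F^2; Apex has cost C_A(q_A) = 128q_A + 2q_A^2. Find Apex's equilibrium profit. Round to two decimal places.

2067.04

Flint's profit: π_F = (361 - 1.5Q)q_F - (73q_F + (3/2)q_F²). Setting ∂π_F/∂q_F = 0: 288 - 6q_F - (3/2)(q_A) = 0.
Apex's profit: π_A = (361 - 1.5Q)q_A - (128q_A + 2q_A²). Setting ∂π_A/∂q_A = 0: 233 - 7q_A - (3/2)(q_F) = 0.
Rearranging gives the reaction functions q_F = (288 - (3/2)q_A)/6 and q_A = (233 - (3/2)q_F)/7.
Substituting one into the other gives q_F = 41.9245 and q_A = 1288/53.
Price P = 361 - (3/2)·66.2264 = 261.6604.
Apex's profit: 261.6604·(1288/53) - 128·(1288/53) - 2(1288/53)² = 2067.0360.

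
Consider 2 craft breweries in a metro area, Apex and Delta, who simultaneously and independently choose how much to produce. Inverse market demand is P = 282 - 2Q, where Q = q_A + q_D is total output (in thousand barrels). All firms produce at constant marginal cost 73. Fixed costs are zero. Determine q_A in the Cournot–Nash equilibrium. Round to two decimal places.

Each firm earns π_i = (282 - 2Q)q_i - 73q_i.
Setting ∂π_i/∂q_i = 0 with rivals' quantities fixed: 209 - 4q_i - 2q_j = 0.
With identical firms every q_j equals q_i, so q_j = q_i and 209 = 6q_i, giving q_i = 209/6.

34.83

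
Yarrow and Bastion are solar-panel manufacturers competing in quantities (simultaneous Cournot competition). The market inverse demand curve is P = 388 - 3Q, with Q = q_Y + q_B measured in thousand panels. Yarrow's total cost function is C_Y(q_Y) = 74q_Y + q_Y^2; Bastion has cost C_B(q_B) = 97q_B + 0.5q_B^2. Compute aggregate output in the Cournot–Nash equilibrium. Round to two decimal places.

Yarrow's profit: π_Y = (388 - 3Q)q_Y - (74q_Y + q_Y²). Setting ∂π_Y/∂q_Y = 0: 314 - 8q_Y - 3(q_B) = 0.
Bastion's first-order condition: 291 - 7q_B - 3(q_Y) = 0.
Best responses: q_Y = (314 - 3q_B)/8, q_B = (291 - 3q_Y)/7.
Substituting one into the other gives q_Y = 1325/47 and q_B = 1386/47.
Total output Q = 1325/47 + 1386/47 = 57.6809.

57.68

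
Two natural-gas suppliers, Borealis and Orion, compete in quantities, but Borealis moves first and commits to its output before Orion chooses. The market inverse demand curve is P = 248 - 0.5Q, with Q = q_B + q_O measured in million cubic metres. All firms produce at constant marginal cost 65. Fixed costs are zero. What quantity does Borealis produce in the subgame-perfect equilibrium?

The follower Orion best-responds to any q_B: π_O = (248 - 0.5Q)q_O - 65q_O.
Setting the follower's marginal profit to zero, 183 - (1/2)q_B - q_O = 0, i.e. q_O = (183 - (1/2)q_B).
Borealis substitutes q_O(q_B) into its own profit: π_B = q_B(248 - (1/2)q_B - (183 - (1/2)q_B)/2) - 65q_B = (313/2 - (1/4)q_B)q_B - 65q_B.
The leader's first-order condition 183/2 - (1/2)q_B = 0 yields q_B = 183.
Then q_O = (183 - (1/2)·183) = 183/2.

183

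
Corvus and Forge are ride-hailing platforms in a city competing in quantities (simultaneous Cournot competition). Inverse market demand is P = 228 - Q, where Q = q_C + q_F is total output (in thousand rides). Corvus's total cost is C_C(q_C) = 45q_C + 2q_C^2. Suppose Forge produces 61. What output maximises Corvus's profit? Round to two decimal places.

With the rival's output fixed at 61, Corvus's profit is π_C = (228 - 61 - q_C)q_C - (45q_C + 2q_C²) = (167 - q_C)q_C - (45q_C + 2q_C²).
∂π_C/∂q_C = 122 - 6q_C = 0, so q_C = 61/3.

20.33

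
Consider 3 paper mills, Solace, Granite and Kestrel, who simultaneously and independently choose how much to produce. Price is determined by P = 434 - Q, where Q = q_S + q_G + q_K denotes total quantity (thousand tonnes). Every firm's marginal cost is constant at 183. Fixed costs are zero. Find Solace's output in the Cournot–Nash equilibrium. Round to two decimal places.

A representative firm's profit is π_i = q_i(434 - Q) - 183q_i.
Setting ∂π_i/∂q_i = 0 with rivals' quantities fixed: 251 - 2q_i - Σ_{j≠i} q_j = 0.
By symmetry each firm produces the same amount; substituting Σ_{j≠i} q_j = 2q_i yields q_i = 251/4.

62.75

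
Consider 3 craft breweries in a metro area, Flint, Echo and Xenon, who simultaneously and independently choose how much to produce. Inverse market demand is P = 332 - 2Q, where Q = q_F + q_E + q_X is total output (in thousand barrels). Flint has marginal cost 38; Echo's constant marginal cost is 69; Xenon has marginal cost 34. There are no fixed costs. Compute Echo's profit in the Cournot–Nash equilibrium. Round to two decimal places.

Flint's profit: π_F = (332 - 2Q)q_F - (38q_F). Setting ∂π_F/∂q_F = 0: 294 - 4q_F - 2(q_E + q_X) = 0.
Echo's first-order condition: 263 - 4q_E - 2(q_F + q_X) = 0.
Xenon's profit: π_X = (332 - 2Q)q_X - (34q_X). Setting ∂π_X/∂q_X = 0: 298 - 4q_X - 2(q_F + q_E) = 0.
Summing all 3 equations gives 855 − 8Q = 0, hence Q = 855/8.
Back-substituting: q_F = (294 − 855/4)/2 = 321/8, q_E = (263 − 855/4)/2 = 197/8, q_X = (298 − 855/4)/2 = 337/8.
Price P = 332 - 2·(855/8) = 473/4.
Echo's profit: (473/4 - 69)·(197/8) = 1212.7813.

1212.78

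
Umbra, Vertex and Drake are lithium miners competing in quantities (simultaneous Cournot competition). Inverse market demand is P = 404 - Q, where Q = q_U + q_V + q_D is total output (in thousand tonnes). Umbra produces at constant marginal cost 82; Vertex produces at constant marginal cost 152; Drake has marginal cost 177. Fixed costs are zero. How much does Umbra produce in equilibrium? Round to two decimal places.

121.75

Umbra's profit: π_U = (404 - Q)q_U - (82q_U). Setting ∂π_U/∂q_U = 0: 322 - 2q_U - (q_V + q_D) = 0.
Vertex's first-order condition: 252 - 2q_V - (q_U + q_D) = 0.
Drake's profit: π_D = (404 - Q)q_D - (177q_D). Setting ∂π_D/∂q_D = 0: 227 - 2q_D - (q_U + q_V) = 0.
Adding the 3 first-order conditions: 801 − 4Q = 0, so Q = 801/4.
Back-substituting: q_U = (322 − 801/4) = 487/4, q_V = (252 − 801/4) = 207/4, q_D = (227 − 801/4) = 107/4.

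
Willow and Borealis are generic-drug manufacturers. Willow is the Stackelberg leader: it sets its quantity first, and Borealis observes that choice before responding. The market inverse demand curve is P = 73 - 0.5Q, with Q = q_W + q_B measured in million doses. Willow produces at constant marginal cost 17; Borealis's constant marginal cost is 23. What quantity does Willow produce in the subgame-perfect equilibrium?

The follower Borealis best-responds to any q_W: π_B = (73 - 0.5Q)q_B - 23q_B.
Setting the follower's marginal profit to zero, 50 - (1/2)q_W - q_B = 0, i.e. q_B = (50 - (1/2)q_W).
The leader anticipates this reaction. Substituting into P = 73 - 0.5Q gives P = 48 - (1/4)q_W, so π_W = (48 - (1/4)q_W)q_W - 17q_W.
Leader FOC: 31 - (1/2)q_W = 0, so q_W = 62.
Then q_B = (50 - (1/2)·62) = 19.

62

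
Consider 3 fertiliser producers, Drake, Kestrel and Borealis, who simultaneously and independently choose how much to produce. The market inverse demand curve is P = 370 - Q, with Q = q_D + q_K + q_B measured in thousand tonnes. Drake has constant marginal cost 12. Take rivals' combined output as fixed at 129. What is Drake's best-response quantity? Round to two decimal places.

114.50

With rivals' combined output fixed at 129, Drake's profit is π_D = (370 - 129 - q_D)q_D - (12q_D) = (241 - q_D)q_D - (12q_D).
∂π_D/∂q_D = 229 - 2q_D = 0, so q_D = 229/2.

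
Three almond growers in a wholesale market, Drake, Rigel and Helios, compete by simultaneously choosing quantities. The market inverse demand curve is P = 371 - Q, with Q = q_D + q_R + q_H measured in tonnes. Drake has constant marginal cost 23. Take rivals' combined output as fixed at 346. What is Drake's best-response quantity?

1

With rivals' combined output fixed at 346, Drake's profit is π_D = (371 - 346 - q_D)q_D - (23q_D) = (25 - q_D)q_D - (23q_D).
∂π_D/∂q_D = 2 - 2q_D = 0, so q_D = 1.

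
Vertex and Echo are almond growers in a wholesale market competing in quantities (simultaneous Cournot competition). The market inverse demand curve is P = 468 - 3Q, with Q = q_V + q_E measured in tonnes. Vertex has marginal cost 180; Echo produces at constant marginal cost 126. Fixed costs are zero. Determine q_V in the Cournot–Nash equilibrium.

Vertex's profit: π_V = (468 - 3Q)q_V - (180q_V). Setting ∂π_V/∂q_V = 0: 288 - 6q_V - 3(q_E) = 0.
Echo's first-order condition: 342 - 6q_E - 3(q_V) = 0.
Rearranging gives the reaction functions q_V = (288 - 3q_E)/6 and q_E = (342 - 3q_V)/6.
Solving the pair: q_V = 26, q_E = 44.

26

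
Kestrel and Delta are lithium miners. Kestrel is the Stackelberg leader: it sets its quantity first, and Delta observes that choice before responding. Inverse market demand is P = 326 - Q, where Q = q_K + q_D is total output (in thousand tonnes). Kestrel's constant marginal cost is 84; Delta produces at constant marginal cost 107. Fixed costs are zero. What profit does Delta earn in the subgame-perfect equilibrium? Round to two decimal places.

1870.56

Solve by backward induction. Given q_K, the follower Delta maximises π_D = (326 - q_K - q_D)q_D - 107q_D.
Setting the follower's marginal profit to zero, 219 - q_K - 2q_D = 0, i.e. q_D = (219 - q_K)/2.
The leader anticipates this reaction. Substituting into P = 326 - Q gives P = 433/2 - (1/2)q_K, so π_K = (433/2 - (1/2)q_K)q_K - 84q_K.
Leader FOC: 265/2 - q_K = 0, so q_K = 265/2.
Then q_D = (219 - 265/2)/2 = 173/4.
Price P = 326 - 703/4 = 601/4.
Delta's profit: (601/4 - 107)·(173/4) = 1870.5625.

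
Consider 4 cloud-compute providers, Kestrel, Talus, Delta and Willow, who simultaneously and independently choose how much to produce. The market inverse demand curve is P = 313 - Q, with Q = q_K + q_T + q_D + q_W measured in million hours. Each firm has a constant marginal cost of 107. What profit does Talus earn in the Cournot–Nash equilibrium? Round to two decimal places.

Each firm earns π_i = (313 - Q)q_i - 107q_i.
Setting ∂π_i/∂q_i = 0 with rivals' quantities fixed: 206 - 2q_i - Σ_{j≠i} q_j = 0.
By symmetry each firm produces the same amount; substituting Σ_{j≠i} q_j = 3q_i yields q_i = 206/5.
Price P = 313 - 824/5 = 741/5.
Talus's profit: (741/5 - 107)·(206/5) = 1697.4400.

1697.44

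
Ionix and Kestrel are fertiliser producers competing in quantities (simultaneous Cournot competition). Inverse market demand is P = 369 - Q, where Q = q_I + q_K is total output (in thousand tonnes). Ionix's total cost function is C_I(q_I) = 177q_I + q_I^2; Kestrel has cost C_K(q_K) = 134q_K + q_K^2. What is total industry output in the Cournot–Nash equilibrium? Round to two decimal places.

85.40

Ionix's profit: π_I = (369 - Q)q_I - (177q_I + q_I²). Setting ∂π_I/∂q_I = 0: 192 - 4q_I - (q_K) = 0.
Kestrel's profit: π_K = (369 - Q)q_K - (134q_K + q_K²). Setting ∂π_K/∂q_K = 0: 235 - 4q_K - (q_I) = 0.
Rearranging gives the reaction functions q_I = (192 - q_K)/4 and q_K = (235 - q_I)/4.
Substituting one into the other gives q_I = 533/15 and q_K = 748/15.
Total output Q = 533/15 + 748/15 = 427/5.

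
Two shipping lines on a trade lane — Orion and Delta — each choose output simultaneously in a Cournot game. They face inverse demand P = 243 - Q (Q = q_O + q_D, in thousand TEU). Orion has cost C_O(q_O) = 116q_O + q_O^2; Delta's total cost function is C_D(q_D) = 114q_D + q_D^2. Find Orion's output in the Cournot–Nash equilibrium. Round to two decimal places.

25.27

Orion's profit: π_O = (243 - Q)q_O - (116q_O + q_O²). Setting ∂π_O/∂q_O = 0: 127 - 4q_O - (q_D) = 0.
Delta's first-order condition: 129 - 4q_D - (q_O) = 0.
So q_O = (127 - q_D)/4 and q_D = (129 - q_O)/4.
Solving the pair: q_O = 379/15, q_D = 389/15.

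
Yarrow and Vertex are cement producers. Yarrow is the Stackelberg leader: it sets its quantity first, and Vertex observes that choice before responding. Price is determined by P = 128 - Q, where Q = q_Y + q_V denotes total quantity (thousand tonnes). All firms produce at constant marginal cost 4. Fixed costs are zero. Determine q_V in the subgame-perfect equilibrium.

Solve by backward induction. Given q_Y, the follower Vertex maximises π_V = (128 - q_Y - q_V)q_V - 4q_V.
∂π_V/∂q_V = 124 - q_Y - 2q_V = 0 gives the reaction function q_V = (124 - q_Y)/2.
Yarrow substitutes q_V(q_Y) into its own profit: π_Y = q_Y(128 - q_Y - (124 - q_Y)/2) - 4q_Y = (66 - (1/2)q_Y)q_Y - 4q_Y.
The leader's first-order condition 62 - q_Y = 0 yields q_Y = 62.
Then q_V = (124 - 62)/2 = 31.

31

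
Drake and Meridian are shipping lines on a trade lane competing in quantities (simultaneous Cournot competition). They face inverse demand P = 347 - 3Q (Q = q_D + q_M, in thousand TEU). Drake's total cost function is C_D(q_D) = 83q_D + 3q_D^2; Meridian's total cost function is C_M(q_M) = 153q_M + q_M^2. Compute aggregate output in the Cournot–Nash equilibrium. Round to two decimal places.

35.24

Drake's profit: π_D = (347 - 3Q)q_D - (83q_D + 3q_D²). Setting ∂π_D/∂q_D = 0: 264 - 12q_D - 3(q_M) = 0.
Meridian's first-order condition: 194 - 8q_M - 3(q_D) = 0.
Best responses: q_D = (264 - 3q_M)/12, q_M = (194 - 3q_D)/8.
Solving the pair: q_D = 510/29, q_M = 512/29.
Total output Q = 510/29 + 512/29 = 1022/29.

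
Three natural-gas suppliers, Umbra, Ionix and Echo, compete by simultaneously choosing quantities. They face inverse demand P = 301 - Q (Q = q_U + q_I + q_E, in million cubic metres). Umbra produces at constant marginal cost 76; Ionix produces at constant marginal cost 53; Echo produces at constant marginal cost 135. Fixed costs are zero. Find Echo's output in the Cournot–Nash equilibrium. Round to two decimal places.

Umbra's profit: π_U = (301 - Q)q_U - (76q_U). Setting ∂π_U/∂q_U = 0: 225 - 2q_U - (q_I + q_E) = 0.
Ionix's profit: π_I = (301 - Q)q_I - (53q_I). Setting ∂π_I/∂q_I = 0: 248 - 2q_I - (q_U + q_E) = 0.
Echo's first-order condition: 166 - 2q_E - (q_U + q_I) = 0.
Adding the 3 first-order conditions: 639 − 4Q = 0, so Q = 639/4.
Back-substituting: q_U = (225 − 639/4) = 261/4, q_I = (248 − 639/4) = 353/4, q_E = (166 − 639/4) = 25/4.

6.25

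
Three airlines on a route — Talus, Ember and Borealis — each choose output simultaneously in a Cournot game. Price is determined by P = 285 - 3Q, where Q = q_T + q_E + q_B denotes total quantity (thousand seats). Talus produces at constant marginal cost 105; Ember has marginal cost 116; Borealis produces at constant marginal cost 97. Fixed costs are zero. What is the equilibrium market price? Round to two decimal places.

150.75

Talus's profit: π_T = (285 - 3Q)q_T - (105q_T). Setting ∂π_T/∂q_T = 0: 180 - 6q_T - 3(q_E + q_B) = 0.
Ember's profit: π_E = (285 - 3Q)q_E - (116q_E). Setting ∂π_E/∂q_E = 0: 169 - 6q_E - 3(q_T + q_B) = 0.
Borealis's first-order condition: 188 - 6q_B - 3(q_T + q_E) = 0.
Adding the 3 first-order conditions: 537 − 12Q = 0, so Q = 179/4.
Back-substituting: q_T = (180 − 537/4)/3 = 61/4, q_E = (169 − 537/4)/3 = 139/12, q_B = (188 − 537/4)/3 = 215/12.
Total output Q = 179/4, so price P = 285 - 3·(179/4) = 603/4.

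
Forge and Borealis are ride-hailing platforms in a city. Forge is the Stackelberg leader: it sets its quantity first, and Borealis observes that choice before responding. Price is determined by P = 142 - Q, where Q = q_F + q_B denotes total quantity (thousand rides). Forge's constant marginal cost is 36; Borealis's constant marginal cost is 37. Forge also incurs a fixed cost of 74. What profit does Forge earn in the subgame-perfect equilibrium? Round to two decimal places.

1357.13

Solve by backward induction. Given q_F, the follower Borealis maximises π_B = (142 - q_F - q_B)q_B - 37q_B.
∂π_B/∂q_B = 105 - q_F - 2q_B = 0 gives the reaction function q_B = (105 - q_F)/2.
The leader anticipates this reaction. Substituting into P = 142 - Q gives P = 179/2 - (1/2)q_F, so π_F = (179/2 - (1/2)q_F)q_F - 36q_F.
The leader's first-order condition 107/2 - q_F = 0 yields q_F = 107/2.
Then q_B = (105 - 107/2)/2 = 103/4.
Price P = 142 - 317/4 = 251/4.
Forge's profit: (251/4 - 36)·(107/2) - 74 = 1357.1250.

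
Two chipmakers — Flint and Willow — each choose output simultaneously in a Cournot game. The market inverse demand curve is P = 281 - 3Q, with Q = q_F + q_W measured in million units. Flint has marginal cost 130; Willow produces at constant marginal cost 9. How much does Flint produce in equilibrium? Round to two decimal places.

Flint's profit: π_F = (281 - 3Q)q_F - (130q_F). Setting ∂π_F/∂q_F = 0: 151 - 6q_F - 3(q_W) = 0.
Willow's profit: π_W = (281 - 3Q)q_W - (9q_W). Setting ∂π_W/∂q_W = 0: 272 - 6q_W - 3(q_F) = 0.
So q_F = (151 - 3q_W)/6 and q_W = (272 - 3q_F)/6.
Substituting one into the other gives q_F = 10/3 and q_W = 131/3.

3.33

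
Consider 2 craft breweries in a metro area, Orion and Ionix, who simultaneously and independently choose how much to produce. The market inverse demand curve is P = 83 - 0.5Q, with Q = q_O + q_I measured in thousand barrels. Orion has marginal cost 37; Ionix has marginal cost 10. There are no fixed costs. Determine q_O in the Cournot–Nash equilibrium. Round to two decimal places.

12.67

Orion's profit: π_O = (83 - 0.5Q)q_O - (37q_O). Setting ∂π_O/∂q_O = 0: 46 - q_O - (1/2)(q_I) = 0.
Ionix's first-order condition: 73 - q_I - (1/2)(q_O) = 0.
Best responses: q_O = (46 - (1/2)q_I), q_I = (73 - (1/2)q_O).
Solving the pair: q_O = 38/3, q_I = 200/3.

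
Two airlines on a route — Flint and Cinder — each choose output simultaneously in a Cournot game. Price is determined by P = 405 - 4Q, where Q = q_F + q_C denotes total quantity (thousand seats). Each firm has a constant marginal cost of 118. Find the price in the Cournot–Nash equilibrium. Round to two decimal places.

Each firm earns π_i = (405 - 4Q)q_i - 118q_i.
First-order condition (treating rivals' output as given): 287 - 8q_i - 4q_j = 0.
With identical firms every q_j equals q_i, so q_j = q_i and 287 = 12q_i, giving q_i = 287/12.
Total output Q = 287/6, so price P = 405 - 4·(287/6) = 641/3.

213.67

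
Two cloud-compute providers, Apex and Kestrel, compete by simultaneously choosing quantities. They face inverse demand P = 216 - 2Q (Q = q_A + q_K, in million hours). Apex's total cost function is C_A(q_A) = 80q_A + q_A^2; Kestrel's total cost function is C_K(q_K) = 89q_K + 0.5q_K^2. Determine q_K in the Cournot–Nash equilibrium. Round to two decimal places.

18.85

Apex's profit: π_A = (216 - 2Q)q_A - (80q_A + q_A²). Setting ∂π_A/∂q_A = 0: 136 - 6q_A - 2(q_K) = 0.
Kestrel's profit: π_K = (216 - 2Q)q_K - (89q_K + (1/2)q_K²). Setting ∂π_K/∂q_K = 0: 127 - 5q_K - 2(q_A) = 0.
Rearranging gives the reaction functions q_A = (136 - 2q_K)/6 and q_K = (127 - 2q_A)/5.
Solving the pair: q_A = 213/13, q_K = 245/13.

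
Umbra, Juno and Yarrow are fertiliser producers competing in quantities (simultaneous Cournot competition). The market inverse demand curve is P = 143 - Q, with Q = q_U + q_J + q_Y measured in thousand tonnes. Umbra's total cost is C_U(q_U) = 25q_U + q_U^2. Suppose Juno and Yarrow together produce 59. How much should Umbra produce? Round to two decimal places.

14.75

With rivals' combined output fixed at 59, Umbra's profit is π_U = (143 - 59 - q_U)q_U - (25q_U + q_U²) = (84 - q_U)q_U - (25q_U + q_U²).
∂π_U/∂q_U = 59 - 4q_U = 0, so q_U = 59/4.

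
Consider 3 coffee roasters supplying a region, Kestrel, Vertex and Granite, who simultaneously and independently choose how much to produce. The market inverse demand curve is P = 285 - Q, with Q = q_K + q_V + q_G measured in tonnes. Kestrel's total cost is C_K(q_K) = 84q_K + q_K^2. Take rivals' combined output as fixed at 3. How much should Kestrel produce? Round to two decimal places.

With rivals' combined output fixed at 3, Kestrel's profit is π_K = (285 - 3 - q_K)q_K - (84q_K + q_K²) = (282 - q_K)q_K - (84q_K + q_K²).
∂π_K/∂q_K = 198 - 4q_K = 0, so q_K = 99/2.

49.50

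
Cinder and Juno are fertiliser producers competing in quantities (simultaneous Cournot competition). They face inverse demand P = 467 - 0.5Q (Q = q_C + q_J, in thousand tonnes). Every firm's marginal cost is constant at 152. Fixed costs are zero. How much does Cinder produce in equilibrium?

Each firm earns π_i = (467 - 0.5Q)q_i - 152q_i.
Setting ∂π_i/∂q_i = 0 with rivals' quantities fixed: 315 - q_i - (1/2)q_j = 0.
By symmetry each firm produces the same amount; substituting q_j = q_i yields q_i = 315/(3/2) = 210.

210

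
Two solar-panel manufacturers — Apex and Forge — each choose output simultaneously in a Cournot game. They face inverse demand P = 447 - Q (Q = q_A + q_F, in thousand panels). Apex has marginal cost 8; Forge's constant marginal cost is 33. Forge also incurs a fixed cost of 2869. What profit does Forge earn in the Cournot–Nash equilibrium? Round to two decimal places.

13944.44

Apex's profit: π_A = (447 - Q)q_A - (8q_A). Setting ∂π_A/∂q_A = 0: 439 - 2q_A - (q_F) = 0.
Forge's profit: π_F = (447 - Q)q_F - (33q_F). Setting ∂π_F/∂q_F = 0: 414 - 2q_F - (q_A) = 0.
So q_A = (439 - q_F)/2 and q_F = (414 - q_A)/2.
Substituting one into the other gives q_A = 464/3 and q_F = 389/3.
Price P = 447 - 853/3 = 488/3.
Forge's profit: (488/3 - 33)·(389/3) - 2869 = 13944.4444.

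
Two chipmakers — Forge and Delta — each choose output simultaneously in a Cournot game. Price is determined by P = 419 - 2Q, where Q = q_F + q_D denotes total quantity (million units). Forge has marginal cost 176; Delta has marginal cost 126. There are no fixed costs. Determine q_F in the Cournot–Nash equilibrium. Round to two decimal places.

Forge's profit: π_F = (419 - 2Q)q_F - (176q_F). Setting ∂π_F/∂q_F = 0: 243 - 4q_F - 2(q_D) = 0.
Delta's profit: π_D = (419 - 2Q)q_D - (126q_D). Setting ∂π_D/∂q_D = 0: 293 - 4q_D - 2(q_F) = 0.
So q_F = (243 - 2q_D)/4 and q_D = (293 - 2q_F)/4.
Solving the pair: q_F = 193/6, q_D = 343/6.

32.17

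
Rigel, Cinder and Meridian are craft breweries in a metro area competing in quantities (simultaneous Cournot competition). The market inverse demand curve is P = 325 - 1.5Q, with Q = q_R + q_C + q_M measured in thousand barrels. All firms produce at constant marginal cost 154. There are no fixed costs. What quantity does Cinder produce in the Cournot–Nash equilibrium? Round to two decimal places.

Each firm earns π_i = (325 - 1.5Q)q_i - 154q_i.
First-order condition (treating rivals' output as given): 171 - 3q_i - (3/2)·Σ_{j≠i} q_j = 0.
By symmetry each firm produces the same amount; substituting Σ_{j≠i} q_j = 2q_i yields q_i = 171/6 = 57/2.

28.50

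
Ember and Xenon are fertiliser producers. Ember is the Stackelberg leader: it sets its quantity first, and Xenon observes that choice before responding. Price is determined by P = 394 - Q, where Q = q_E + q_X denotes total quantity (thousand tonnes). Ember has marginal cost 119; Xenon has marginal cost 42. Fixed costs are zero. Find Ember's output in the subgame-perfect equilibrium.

99

The follower Xenon best-responds to any q_E: π_X = (394 - Q)q_X - 42q_X.
Follower FOC: 352 - q_E - 2q_X = 0, so q_X(q_E) = (352 - q_E)/2.
The leader anticipates this reaction. Substituting into P = 394 - Q gives P = 218 - (1/2)q_E, so π_E = (218 - (1/2)q_E)q_E - 119q_E.
Maximising: ∂π_E/∂q_E = 99 - q_E = 0, giving q_E = 99.
Then q_X = (352 - 99)/2 = 253/2.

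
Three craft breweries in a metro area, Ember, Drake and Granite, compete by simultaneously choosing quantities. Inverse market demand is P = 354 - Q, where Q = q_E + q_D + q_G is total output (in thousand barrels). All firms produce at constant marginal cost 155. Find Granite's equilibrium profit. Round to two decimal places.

2475.06

Each firm earns π_i = (354 - Q)q_i - 155q_i.
Setting ∂π_i/∂q_i = 0 with rivals' quantities fixed: 199 - 2q_i - Σ_{j≠i} q_j = 0.
By symmetry each firm produces the same amount; substituting Σ_{j≠i} q_j = 2q_i yields q_i = 199/4.
Price P = 354 - 597/4 = 819/4.
Granite's profit: (819/4 - 155)·(199/4) = 2475.0625.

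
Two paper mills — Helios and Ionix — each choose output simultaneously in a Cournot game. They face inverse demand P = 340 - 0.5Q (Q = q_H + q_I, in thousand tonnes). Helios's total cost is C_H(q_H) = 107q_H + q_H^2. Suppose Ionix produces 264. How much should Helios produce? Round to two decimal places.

33.67

With the rival's output fixed at 264, Helios's profit is π_H = (340 - (1/2)·264 - (1/2)q_H)q_H - (107q_H + q_H²) = (208 - (1/2)q_H)q_H - (107q_H + q_H²).
∂π_H/∂q_H = 101 - 3q_H = 0, so q_H = 101/3.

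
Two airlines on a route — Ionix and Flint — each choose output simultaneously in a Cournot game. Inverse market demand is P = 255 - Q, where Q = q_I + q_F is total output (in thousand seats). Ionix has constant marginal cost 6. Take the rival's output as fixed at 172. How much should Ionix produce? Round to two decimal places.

38.50

With the rival's output fixed at 172, Ionix's profit is π_I = (255 - 172 - q_I)q_I - (6q_I) = (83 - q_I)q_I - (6q_I).
∂π_I/∂q_I = 77 - 2q_I = 0, so q_I = 77/2.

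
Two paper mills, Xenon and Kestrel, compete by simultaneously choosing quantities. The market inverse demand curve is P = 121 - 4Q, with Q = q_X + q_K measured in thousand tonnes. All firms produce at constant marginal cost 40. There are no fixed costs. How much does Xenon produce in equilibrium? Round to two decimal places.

6.75

Each firm earns π_i = (121 - 4Q)q_i - 40q_i.
Setting ∂π_i/∂q_i = 0 with rivals' quantities fixed: 81 - 8q_i - 4q_j = 0.
By symmetry each firm produces the same amount; substituting q_j = q_i yields q_i = 81/12 = 27/4.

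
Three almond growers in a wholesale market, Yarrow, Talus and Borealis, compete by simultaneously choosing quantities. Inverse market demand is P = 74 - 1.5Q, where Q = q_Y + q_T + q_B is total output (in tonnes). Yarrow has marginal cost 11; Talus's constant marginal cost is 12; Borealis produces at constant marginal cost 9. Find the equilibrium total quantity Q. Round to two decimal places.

31.67

Yarrow's profit: π_Y = (74 - 1.5Q)q_Y - (11q_Y). Setting ∂π_Y/∂q_Y = 0: 63 - 3q_Y - (3/2)(q_T + q_B) = 0.
Talus's first-order condition: 62 - 3q_T - (3/2)(q_Y + q_B) = 0.
Borealis's profit: π_B = (74 - 1.5Q)q_B - (9q_B). Setting ∂π_B/∂q_B = 0: 65 - 3q_B - (3/2)(q_Y + q_T) = 0.
Summing all 3 equations gives 190 − 6Q = 0, hence Q = 95/3.
Back-substituting: q_Y = (63 − 95/2)/(3/2) = 31/3, q_T = (62 − 95/2)/(3/2) = 29/3, q_B = (65 − 95/2)/(3/2) = 35/3.
Total output Q = 31/3 + 29/3 + 35/3 = 95/3.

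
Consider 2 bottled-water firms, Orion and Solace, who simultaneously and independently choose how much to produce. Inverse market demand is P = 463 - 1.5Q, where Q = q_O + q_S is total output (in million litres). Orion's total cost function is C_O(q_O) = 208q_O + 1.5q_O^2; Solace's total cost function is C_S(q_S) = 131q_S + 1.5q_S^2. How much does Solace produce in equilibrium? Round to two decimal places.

47.69

Orion's profit: π_O = (463 - 1.5Q)q_O - (208q_O + (3/2)q_O²). Setting ∂π_O/∂q_O = 0: 255 - 6q_O - (3/2)(q_S) = 0.
Solace's profit: π_S = (463 - 1.5Q)q_S - (131q_S + (3/2)q_S²). Setting ∂π_S/∂q_S = 0: 332 - 6q_S - (3/2)(q_O) = 0.
Rearranging gives the reaction functions q_O = (255 - (3/2)q_S)/6 and q_S = (332 - (3/2)q_O)/6.
Substituting one into the other gives q_O = 1376/45 and q_S = 47.6889.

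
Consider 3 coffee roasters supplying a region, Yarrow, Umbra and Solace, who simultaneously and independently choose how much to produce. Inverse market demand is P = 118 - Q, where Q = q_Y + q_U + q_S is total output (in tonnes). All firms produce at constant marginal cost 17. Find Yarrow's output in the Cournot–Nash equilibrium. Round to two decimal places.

Each firm earns π_i = (118 - Q)q_i - 17q_i.
First-order condition (treating rivals' output as given): 101 - 2q_i - Σ_{j≠i} q_j = 0.
By symmetry each firm produces the same amount; substituting Σ_{j≠i} q_j = 2q_i yields q_i = 101/4.

25.25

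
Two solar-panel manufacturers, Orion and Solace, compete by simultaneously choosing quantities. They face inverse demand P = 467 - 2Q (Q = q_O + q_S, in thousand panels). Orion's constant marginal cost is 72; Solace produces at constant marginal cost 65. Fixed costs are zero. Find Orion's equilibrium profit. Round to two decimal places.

8363.56

Orion's profit: π_O = (467 - 2Q)q_O - (72q_O). Setting ∂π_O/∂q_O = 0: 395 - 4q_O - 2(q_S) = 0.
Solace's first-order condition: 402 - 4q_S - 2(q_O) = 0.
Rearranging gives the reaction functions q_O = (395 - 2q_S)/4 and q_S = (402 - 2q_O)/4.
Substituting one into the other gives q_O = 194/3 and q_S = 409/6.
Price P = 467 - 2·(797/6) = 604/3.
Orion's profit: (604/3 - 72)·(194/3) = 8363.5556.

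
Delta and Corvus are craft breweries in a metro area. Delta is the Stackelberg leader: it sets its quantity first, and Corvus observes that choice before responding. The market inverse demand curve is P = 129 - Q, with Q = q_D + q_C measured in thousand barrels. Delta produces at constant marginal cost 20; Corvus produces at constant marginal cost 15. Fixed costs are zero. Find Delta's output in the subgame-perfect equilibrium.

Solve by backward induction. Given q_D, the follower Corvus maximises π_C = (129 - q_D - q_C)q_C - 15q_C.
Follower FOC: 114 - q_D - 2q_C = 0, so q_C(q_D) = (114 - q_D)/2.
The leader anticipates this reaction. Substituting into P = 129 - Q gives P = 72 - (1/2)q_D, so π_D = (72 - (1/2)q_D)q_D - 20q_D.
Leader FOC: 52 - q_D = 0, so q_D = 52.
Then q_C = (114 - 52)/2 = 31.

52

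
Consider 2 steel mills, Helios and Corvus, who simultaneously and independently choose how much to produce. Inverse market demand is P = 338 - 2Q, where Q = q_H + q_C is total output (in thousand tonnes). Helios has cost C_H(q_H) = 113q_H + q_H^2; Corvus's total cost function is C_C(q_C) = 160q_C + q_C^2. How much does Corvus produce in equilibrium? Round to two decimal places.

19.31

Helios's profit: π_H = (338 - 2Q)q_H - (113q_H + q_H²). Setting ∂π_H/∂q_H = 0: 225 - 6q_H - 2(q_C) = 0.
Corvus's first-order condition: 178 - 6q_C - 2(q_H) = 0.
So q_H = (225 - 2q_C)/6 and q_C = (178 - 2q_H)/6.
Solving the pair: q_H = 497/16, q_C = 309/16.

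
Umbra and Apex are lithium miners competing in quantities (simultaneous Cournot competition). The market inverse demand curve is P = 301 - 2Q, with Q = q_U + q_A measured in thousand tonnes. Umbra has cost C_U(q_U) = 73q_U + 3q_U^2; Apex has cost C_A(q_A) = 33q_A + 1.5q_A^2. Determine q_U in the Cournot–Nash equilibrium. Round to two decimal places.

16.06

Umbra's profit: π_U = (301 - 2Q)q_U - (73q_U + 3q_U²). Setting ∂π_U/∂q_U = 0: 228 - 10q_U - 2(q_A) = 0.
Apex's first-order condition: 268 - 7q_A - 2(q_U) = 0.
Rearranging gives the reaction functions q_U = (228 - 2q_A)/10 and q_A = (268 - 2q_U)/7.
Solving the pair: q_U = 530/33, q_A = 1112/33.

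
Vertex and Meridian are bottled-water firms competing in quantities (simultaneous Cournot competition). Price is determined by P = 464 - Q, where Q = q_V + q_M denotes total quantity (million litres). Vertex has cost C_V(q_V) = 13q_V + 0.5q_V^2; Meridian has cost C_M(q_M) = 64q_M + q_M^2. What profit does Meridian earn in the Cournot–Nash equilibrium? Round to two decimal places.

9272.74

Vertex's profit: π_V = (464 - Q)q_V - (13q_V + (1/2)q_V²). Setting ∂π_V/∂q_V = 0: 451 - 3q_V - (q_M) = 0.
Meridian's first-order condition: 400 - 4q_M - (q_V) = 0.
Rearranging gives the reaction functions q_V = (451 - q_M)/3 and q_M = (400 - q_V)/4.
Solving the pair: q_V = 1404/11, q_M = 749/11.
Price P = 464 - 195.7273 = 268.2727.
Meridian's profit: 268.2727·(749/11) - 64·(749/11) - (749/11)² = 9272.7438.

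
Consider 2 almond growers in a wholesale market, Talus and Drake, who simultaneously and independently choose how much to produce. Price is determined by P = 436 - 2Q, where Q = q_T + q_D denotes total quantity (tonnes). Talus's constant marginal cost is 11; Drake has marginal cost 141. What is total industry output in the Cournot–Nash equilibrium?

120

Talus's profit: π_T = (436 - 2Q)q_T - (11q_T). Setting ∂π_T/∂q_T = 0: 425 - 4q_T - 2(q_D) = 0.
Drake's profit: π_D = (436 - 2Q)q_D - (141q_D). Setting ∂π_D/∂q_D = 0: 295 - 4q_D - 2(q_T) = 0.
Best responses: q_T = (425 - 2q_D)/4, q_D = (295 - 2q_T)/4.
Substituting one into the other gives q_T = 185/2 and q_D = 55/2.
Total output Q = 185/2 + 55/2 = 120.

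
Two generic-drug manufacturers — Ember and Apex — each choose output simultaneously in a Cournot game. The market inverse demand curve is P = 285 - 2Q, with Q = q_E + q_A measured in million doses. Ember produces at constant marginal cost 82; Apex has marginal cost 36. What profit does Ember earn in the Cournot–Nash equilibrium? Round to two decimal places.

Ember's profit: π_E = (285 - 2Q)q_E - (82q_E). Setting ∂π_E/∂q_E = 0: 203 - 4q_E - 2(q_A) = 0.
Apex's first-order condition: 249 - 4q_A - 2(q_E) = 0.
Rearranging gives the reaction functions q_E = (203 - 2q_A)/4 and q_A = (249 - 2q_E)/4.
Substituting one into the other gives q_E = 157/6 and q_A = 295/6.
Price P = 285 - 2·(226/3) = 403/3.
Ember's profit: (403/3 - 82)·(157/6) = 1369.3889.

1369.39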